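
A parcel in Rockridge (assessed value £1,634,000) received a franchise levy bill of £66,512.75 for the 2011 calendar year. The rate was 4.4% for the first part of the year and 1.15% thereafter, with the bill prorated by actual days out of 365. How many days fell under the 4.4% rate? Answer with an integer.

Let d = days at the first rate; then 365 − d days at the second rate.
£1,634,000 × [4.4%·d + 1.15%·(365−d)] / 365 = £66,512.75
Solving gives d = 328, so the new rate took effect on 25 Nov 2011.

328 days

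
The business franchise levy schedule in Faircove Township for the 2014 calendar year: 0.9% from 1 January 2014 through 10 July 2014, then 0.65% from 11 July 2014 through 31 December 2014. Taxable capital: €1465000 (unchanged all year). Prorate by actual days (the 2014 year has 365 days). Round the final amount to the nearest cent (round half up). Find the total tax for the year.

1 January – 10 July 2014: 191 days at 0.9% → €1465000 × 0.9% × 191/365 = €6899.5479
11 July – 31 December 2014: 174 days at 0.65% → €1465000 × 0.65% × 174/365 = €4539.4932
Total = €11439.0411

€11439.04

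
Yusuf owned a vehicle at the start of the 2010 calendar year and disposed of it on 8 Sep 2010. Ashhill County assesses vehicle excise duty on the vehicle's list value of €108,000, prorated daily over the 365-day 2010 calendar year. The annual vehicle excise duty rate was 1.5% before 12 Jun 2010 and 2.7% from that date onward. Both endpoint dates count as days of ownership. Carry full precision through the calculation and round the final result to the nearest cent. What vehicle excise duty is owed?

1 Jan – 11 Jun 2010: 162 days at 1.5% → €108,000 × 1.5% × 162/365 = €719.0137
12 Jun – 8 Sep 2010: 89 days at 2.7% → €108,000 × 2.7% × 89/365 = €711.0247
Total = €1,430.0384

€1,430.04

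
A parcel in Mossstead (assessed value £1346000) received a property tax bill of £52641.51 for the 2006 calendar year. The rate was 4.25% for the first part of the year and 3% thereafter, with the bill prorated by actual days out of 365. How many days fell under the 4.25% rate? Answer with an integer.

266 days

Let d = days at the first rate; then 365 − d days at the second rate.
£1346000 × [4.25%·d + 3%·(365−d)] / 365 = £52641.51
Solving gives d = 266, so the new rate took effect on September 24, 2006.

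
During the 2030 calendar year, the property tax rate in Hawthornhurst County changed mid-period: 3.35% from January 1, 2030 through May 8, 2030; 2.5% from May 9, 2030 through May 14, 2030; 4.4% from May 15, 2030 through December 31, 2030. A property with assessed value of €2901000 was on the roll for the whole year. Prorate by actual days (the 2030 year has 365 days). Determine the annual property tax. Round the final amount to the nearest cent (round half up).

January 1 – May 8, 2030: 128 days at 3.35% → €2901000 × 3.35% × 128/365 = €34080.7890
May 9 – May 14, 2030: 6 days at 2.5% → €2901000 × 2.5% × 6/365 = €1192.1918
May 15 – December 31, 2030: 231 days at 4.4% → €2901000 × 4.4% × 231/365 = €80782.9151
Total = €116055.8959

€116055.90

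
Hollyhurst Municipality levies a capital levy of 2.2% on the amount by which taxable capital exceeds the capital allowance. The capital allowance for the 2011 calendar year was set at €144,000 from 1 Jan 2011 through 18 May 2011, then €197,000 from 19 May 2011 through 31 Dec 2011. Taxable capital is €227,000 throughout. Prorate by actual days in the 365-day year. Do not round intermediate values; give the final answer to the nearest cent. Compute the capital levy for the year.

€1,100.84

1 Jan – 18 May 2011: 138 days, exemption €144,000 → (€227,000 − €144,000) × 2.2% × 138/365 = €690.3781
19 May – 31 Dec 2011: 227 days, exemption €197,000 → (€227,000 − €197,000) × 2.2% × 227/365 = €410.4658
Total = €1,100.8438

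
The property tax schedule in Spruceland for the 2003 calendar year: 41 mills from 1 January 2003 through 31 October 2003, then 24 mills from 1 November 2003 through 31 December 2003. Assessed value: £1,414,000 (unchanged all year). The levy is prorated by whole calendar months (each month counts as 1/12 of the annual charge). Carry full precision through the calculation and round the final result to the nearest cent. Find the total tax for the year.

£53,967.67

1 January – 31 October 2003: 10 months at 41 mills → £1,414,000 × 4.1% × 10/12 = £48,311.6667
1 November – 31 December 2003: 2 months at 24 mills → £1,414,000 × 2.4% × 2/12 = £5,656.0000
Total = £53,967.6667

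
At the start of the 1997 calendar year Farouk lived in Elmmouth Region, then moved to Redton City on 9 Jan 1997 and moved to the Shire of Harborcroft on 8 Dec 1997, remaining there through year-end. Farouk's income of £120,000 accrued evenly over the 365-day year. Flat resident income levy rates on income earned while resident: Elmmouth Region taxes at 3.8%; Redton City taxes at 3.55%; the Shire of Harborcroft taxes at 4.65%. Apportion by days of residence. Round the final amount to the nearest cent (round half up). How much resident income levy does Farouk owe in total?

£4,353.37

Elmmouth Region, 1 Jan – 8 Jan 1997: 8 days → £120,000 × 3.8% × 8/365 = £99.9452
Redton City, 9 Jan – 7 Dec 1997: 333 days → £120,000 × 3.55% × 333/365 = £3,886.5205
The Shire of Harborcroft, 8 Dec – 31 Dec 1997: 24 days → £120,000 × 4.65% × 24/365 = £366.9041
Total = £4,353.3699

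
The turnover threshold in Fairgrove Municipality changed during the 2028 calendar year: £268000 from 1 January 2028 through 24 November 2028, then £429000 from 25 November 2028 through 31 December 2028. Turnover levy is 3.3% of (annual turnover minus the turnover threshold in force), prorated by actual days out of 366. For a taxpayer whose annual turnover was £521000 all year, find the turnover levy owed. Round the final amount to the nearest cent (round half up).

£7811.89

1 January – 24 November 2028: 329 days, exemption £268000 → (£521000 − £268000) × 3.3% × 329/366 = £7504.9754
25 November – 31 December 2028: 37 days, exemption £429000 → (£521000 − £429000) × 3.3% × 37/366 = £306.9180
Total = £7811.8934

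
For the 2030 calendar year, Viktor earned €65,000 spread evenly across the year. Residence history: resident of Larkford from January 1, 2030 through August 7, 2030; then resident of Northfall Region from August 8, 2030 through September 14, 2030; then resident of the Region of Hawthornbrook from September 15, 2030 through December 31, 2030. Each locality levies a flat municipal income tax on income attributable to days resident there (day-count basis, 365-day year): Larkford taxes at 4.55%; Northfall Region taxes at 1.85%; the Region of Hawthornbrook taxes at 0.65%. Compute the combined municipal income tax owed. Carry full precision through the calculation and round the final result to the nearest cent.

Larkford, January 1 – August 7, 2030: 219 days → €65,000 × 4.55% × 219/365 = €1,774.5000
Northfall Region, August 8 – September 14, 2030: 38 days → €65,000 × 1.85% × 38/365 = €125.1918
The Region of Hawthornbrook, September 15 – December 31, 2030: 108 days → €65,000 × 0.65% × 108/365 = €125.0137
Total = €2,024.7055

€2,024.71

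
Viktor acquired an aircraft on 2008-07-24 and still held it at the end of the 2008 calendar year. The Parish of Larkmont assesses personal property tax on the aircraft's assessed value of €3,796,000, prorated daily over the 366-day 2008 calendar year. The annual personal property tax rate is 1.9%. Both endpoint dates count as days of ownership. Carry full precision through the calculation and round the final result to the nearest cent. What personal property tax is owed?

Days held (2008-07-24 to 2008-12-31): 161 out of 366
Tax = €3,796,000 × 1.9% × 161/366 = €31,726.6776

€31,726.68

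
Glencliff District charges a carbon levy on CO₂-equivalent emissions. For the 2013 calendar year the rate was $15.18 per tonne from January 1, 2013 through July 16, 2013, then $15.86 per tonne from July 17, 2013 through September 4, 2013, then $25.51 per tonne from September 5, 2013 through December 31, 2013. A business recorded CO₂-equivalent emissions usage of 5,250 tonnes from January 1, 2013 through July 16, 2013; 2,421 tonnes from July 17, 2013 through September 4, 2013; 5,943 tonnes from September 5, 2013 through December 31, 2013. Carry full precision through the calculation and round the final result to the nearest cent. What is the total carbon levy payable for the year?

January 1 – July 16, 2013: 5,250 tonnes at $15.18/tonne → $79,695.00
July 17 – September 4, 2013: 2,421 tonnes at $15.86/tonne → $38,397.06
September 5 – December 31, 2013: 5,943 tonnes at $25.51/tonne → $151,605.93

$269,697.99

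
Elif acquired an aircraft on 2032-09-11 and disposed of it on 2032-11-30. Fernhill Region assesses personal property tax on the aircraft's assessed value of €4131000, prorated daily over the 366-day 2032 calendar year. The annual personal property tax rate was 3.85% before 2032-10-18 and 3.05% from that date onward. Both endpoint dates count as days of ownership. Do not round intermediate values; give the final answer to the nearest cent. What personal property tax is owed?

€31225.17

2032-09-11 to 2032-10-17: 37 days at 3.85% → €4131000 × 3.85% × 37/366 = €16078.1680
2032-10-18 to 2032-11-30: 44 days at 3.05% → €4131000 × 3.05% × 44/366 = €15147.0000
Total = €31225.1680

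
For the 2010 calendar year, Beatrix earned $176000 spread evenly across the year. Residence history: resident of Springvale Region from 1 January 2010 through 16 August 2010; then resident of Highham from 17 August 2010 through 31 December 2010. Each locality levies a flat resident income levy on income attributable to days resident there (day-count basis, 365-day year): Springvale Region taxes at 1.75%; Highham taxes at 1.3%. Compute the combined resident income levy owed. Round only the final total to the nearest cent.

Springvale Region, 1 January – 16 August 2010: 228 days → $176000 × 1.75% × 228/365 = $1923.9452
Highham, 17 August – 31 December 2010: 137 days → $176000 × 1.3% × 137/365 = $858.7836
Total = $2782.7288

$2782.73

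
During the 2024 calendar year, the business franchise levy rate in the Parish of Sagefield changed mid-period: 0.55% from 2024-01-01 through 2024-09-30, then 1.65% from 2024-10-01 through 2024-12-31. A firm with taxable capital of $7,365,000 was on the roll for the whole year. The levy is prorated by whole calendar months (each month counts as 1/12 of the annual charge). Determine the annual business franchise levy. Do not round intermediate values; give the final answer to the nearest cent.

$60,761.25

2024-01-01 to 2024-09-30: 9 months at 0.55% → $7,365,000 × 0.55% × 9/12 = $30,380.6250
2024-10-01 to 2024-12-31: 3 months at 1.65% → $7,365,000 × 1.65% × 3/12 = $30,380.6250
Total = $60,761.2500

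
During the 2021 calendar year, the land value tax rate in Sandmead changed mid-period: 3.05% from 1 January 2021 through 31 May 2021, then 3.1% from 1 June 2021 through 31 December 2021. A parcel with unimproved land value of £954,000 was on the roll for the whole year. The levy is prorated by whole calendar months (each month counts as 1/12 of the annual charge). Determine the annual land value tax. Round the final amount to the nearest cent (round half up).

1 January – 31 May 2021: 5 months at 3.05% → £954,000 × 3.05% × 5/12 = £12,123.7500
1 June – 31 December 2021: 7 months at 3.1% → £954,000 × 3.1% × 7/12 = £17,251.5000
Total = £29,375.2500

£29,375.25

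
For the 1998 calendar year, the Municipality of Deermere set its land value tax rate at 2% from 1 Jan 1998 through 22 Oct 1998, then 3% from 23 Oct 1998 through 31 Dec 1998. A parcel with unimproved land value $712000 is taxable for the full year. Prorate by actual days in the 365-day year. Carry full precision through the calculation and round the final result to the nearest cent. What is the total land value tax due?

$15605.48

1 Jan – 22 Oct 1998: 295 days at 2% → $712000 × 2% × 295/365 = $11509.0411
23 Oct – 31 Dec 1998: 70 days at 3% → $712000 × 3% × 70/365 = $4096.4384
Total = $15605.4795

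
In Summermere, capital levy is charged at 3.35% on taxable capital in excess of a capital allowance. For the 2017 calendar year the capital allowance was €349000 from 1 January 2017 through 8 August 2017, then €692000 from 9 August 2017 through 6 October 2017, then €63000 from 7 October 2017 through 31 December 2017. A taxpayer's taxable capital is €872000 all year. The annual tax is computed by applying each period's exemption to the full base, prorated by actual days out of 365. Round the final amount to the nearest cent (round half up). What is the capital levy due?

€17920.57

1 January – 8 August 2017: 220 days, exemption €349000 → (€872000 − €349000) × 3.35% × 220/365 = €10560.3014
9 August – 6 October 2017: 59 days, exemption €692000 → (€872000 − €692000) × 3.35% × 59/365 = €974.7123
7 October – 31 December 2017: 86 days, exemption €63000 → (€872000 − €63000) × 3.35% × 86/365 = €6385.5589
Total = €17920.5726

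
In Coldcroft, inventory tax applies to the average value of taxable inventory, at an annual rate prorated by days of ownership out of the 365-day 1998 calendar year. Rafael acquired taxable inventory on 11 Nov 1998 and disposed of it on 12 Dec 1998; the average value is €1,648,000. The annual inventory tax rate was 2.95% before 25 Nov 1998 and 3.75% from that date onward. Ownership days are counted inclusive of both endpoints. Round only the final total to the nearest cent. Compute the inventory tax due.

€4,912.39

11 Nov – 24 Nov 1998: 14 days at 2.95% → €1,648,000 × 2.95% × 14/365 = €1,864.7233
25 Nov – 12 Dec 1998: 18 days at 3.75% → €1,648,000 × 3.75% × 18/365 = €3,047.6712
Total = €4,912.3945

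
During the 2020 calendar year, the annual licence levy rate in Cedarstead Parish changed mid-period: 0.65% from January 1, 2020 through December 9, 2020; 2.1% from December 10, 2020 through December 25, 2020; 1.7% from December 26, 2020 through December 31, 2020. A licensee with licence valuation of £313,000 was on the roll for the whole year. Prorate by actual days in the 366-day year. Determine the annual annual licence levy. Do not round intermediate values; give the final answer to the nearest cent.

£2,286.78

January 1 – December 9, 2020: 344 days at 0.65% → £313,000 × 0.65% × 344/366 = £1,912.2077
December 10 – December 25, 2020: 16 days at 2.1% → £313,000 × 2.1% × 16/366 = £287.3443
December 26 – December 31, 2020: 6 days at 1.7% → £313,000 × 1.7% × 6/366 = £87.2295
Total = £2,286.7814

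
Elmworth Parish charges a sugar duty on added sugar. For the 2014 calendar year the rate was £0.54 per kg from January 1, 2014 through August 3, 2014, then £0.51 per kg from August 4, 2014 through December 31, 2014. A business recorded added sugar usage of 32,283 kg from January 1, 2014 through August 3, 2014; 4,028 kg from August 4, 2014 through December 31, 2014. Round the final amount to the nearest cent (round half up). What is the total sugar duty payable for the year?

£19487.10

January 1 – August 3, 2014: 32,283 kg at £0.54/kg → £17432.82
August 4 – December 31, 2014: 4,028 kg at £0.51/kg → £2054.28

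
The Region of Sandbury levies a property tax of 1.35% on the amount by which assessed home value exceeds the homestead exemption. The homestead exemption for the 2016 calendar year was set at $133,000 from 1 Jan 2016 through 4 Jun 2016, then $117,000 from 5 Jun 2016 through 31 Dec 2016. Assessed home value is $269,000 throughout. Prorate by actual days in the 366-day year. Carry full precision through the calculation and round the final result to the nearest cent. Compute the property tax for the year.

1 Jan – 4 Jun 2016: 156 days, exemption $133,000 → ($269,000 − $133,000) × 1.35% × 156/366 = $782.5574
5 Jun – 31 Dec 2016: 210 days, exemption $117,000 → ($269,000 − $117,000) × 1.35% × 210/366 = $1,177.3770
Total = $1,959.9344

$1,959.93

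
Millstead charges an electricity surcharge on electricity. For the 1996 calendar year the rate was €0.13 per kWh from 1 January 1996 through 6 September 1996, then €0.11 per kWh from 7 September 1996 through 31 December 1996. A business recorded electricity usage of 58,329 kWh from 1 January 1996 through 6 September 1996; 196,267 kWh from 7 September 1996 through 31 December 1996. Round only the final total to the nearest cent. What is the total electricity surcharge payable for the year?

€29172.14

1 January – 6 September 1996: 58,329 kWh at €0.13/kWh → €7582.77
7 September – 31 December 1996: 196,267 kWh at €0.11/kWh → €21589.37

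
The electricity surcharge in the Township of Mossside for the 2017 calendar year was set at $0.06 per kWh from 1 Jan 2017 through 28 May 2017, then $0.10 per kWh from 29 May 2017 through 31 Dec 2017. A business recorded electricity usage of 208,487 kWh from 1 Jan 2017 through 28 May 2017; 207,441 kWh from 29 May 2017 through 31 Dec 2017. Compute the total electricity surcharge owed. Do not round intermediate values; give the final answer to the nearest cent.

$33253.32

1 Jan – 28 May 2017: 208,487 kWh at $0.06/kWh → $12509.22
29 May – 31 Dec 2017: 207,441 kWh at $0.10/kWh → $20744.10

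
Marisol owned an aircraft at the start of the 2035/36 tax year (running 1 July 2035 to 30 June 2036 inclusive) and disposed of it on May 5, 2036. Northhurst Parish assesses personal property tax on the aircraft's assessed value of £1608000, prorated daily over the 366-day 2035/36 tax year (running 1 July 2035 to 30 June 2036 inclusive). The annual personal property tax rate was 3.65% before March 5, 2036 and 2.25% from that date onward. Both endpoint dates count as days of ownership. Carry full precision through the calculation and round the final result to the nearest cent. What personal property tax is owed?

£45898.30

July 1, 2035 – March 4, 2036: 248 days at 3.65% → £1608000 × 3.65% × 248/366 = £39769.4426
March 5 – May 5, 2036: 62 days at 2.25% → £1608000 × 2.25% × 62/366 = £6128.8525
Total = £45898.2951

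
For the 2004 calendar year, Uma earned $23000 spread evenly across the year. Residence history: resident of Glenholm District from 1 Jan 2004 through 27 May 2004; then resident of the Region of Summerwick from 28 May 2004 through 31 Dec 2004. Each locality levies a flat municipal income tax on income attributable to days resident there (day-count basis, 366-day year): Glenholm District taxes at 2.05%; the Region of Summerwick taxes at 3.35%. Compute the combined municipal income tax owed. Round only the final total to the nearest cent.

Glenholm District, 1 Jan – 27 May 2004: 148 days → $23000 × 2.05% × 148/366 = $190.6612
The Region of Summerwick, 28 May – 31 Dec 2004: 218 days → $23000 × 3.35% × 218/366 = $458.9317
Total = $649.5929

$649.59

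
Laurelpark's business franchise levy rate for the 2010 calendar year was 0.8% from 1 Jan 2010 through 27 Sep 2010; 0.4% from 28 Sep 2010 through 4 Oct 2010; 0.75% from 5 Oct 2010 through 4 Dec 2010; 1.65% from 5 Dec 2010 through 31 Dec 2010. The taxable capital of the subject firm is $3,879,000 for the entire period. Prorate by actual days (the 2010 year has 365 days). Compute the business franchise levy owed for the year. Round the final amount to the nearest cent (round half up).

$32,849.28

1 Jan – 27 Sep 2010: 270 days at 0.8% → $3,879,000 × 0.8% × 270/365 = $22,955.1781
28 Sep – 4 Oct 2010: 7 days at 0.4% → $3,879,000 × 0.4% × 7/365 = $297.5671
5 Oct – 4 Dec 2010: 61 days at 0.75% → $3,879,000 × 0.75% × 61/365 = $4,862.0342
5 Dec – 31 Dec 2010: 27 days at 1.65% → $3,879,000 × 1.65% × 27/365 = $4,734.5055
Total = $32,849.2849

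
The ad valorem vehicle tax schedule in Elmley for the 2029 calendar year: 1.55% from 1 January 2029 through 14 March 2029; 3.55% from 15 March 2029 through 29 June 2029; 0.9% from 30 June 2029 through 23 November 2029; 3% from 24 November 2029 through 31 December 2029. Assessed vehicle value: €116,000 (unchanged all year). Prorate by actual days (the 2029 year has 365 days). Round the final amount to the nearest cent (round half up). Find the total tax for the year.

1 January – 14 March 2029: 73 days at 1.55% → €116,000 × 1.55% × 73/365 = €359.6000
15 March – 29 June 2029: 107 days at 3.55% → €116,000 × 3.55% × 107/365 = €1,207.1945
30 June – 23 November 2029: 147 days at 0.9% → €116,000 × 0.9% × 147/365 = €420.4603
24 November – 31 December 2029: 38 days at 3% → €116,000 × 3% × 38/365 = €362.3014
Total = €2,349.5562

€2,349.56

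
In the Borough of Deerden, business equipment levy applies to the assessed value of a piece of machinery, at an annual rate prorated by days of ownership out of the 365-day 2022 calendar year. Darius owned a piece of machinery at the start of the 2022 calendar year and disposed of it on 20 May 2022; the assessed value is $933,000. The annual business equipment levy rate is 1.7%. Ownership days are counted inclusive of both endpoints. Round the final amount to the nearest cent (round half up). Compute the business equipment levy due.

Days held (1 Jan – 20 May 2022): 140 out of 365
Tax = $933,000 × 1.7% × 140/365 = $6,083.6712

$6,083.67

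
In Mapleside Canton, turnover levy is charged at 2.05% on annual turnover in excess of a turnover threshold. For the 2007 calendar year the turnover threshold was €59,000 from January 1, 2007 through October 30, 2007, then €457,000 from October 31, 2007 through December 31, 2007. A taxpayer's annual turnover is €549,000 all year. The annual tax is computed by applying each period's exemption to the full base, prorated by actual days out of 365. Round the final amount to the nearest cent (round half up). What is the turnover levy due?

€8,659.09

January 1 – October 30, 2007: 303 days, exemption €59,000 → (€549,000 − €59,000) × 2.05% × 303/365 = €8,338.7260
October 31 – December 31, 2007: 62 days, exemption €457,000 → (€549,000 − €457,000) × 2.05% × 62/365 = €320.3616
Total = €8,659.0877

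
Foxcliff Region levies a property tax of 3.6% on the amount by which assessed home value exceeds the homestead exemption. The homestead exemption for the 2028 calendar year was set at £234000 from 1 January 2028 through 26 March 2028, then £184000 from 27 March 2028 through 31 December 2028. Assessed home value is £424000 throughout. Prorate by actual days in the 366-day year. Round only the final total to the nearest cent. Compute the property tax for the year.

£8217.05

1 January – 26 March 2028: 86 days, exemption £234000 → (£424000 − £234000) × 3.6% × 86/366 = £1607.2131
27 March – 31 December 2028: 280 days, exemption £184000 → (£424000 − £184000) × 3.6% × 280/366 = £6609.8361
Total = £8217.0492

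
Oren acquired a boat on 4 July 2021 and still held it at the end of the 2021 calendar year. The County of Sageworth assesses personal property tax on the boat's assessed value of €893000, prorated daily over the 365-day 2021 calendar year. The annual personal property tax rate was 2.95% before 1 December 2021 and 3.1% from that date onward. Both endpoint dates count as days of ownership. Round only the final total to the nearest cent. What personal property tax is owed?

4 July – 30 November 2021: 150 days at 2.95% → €893000 × 2.95% × 150/365 = €10826.0959
1 December – 31 December 2021: 31 days at 3.1% → €893000 × 3.1% × 31/365 = €2351.1589
Total = €13177.2548

€13177.25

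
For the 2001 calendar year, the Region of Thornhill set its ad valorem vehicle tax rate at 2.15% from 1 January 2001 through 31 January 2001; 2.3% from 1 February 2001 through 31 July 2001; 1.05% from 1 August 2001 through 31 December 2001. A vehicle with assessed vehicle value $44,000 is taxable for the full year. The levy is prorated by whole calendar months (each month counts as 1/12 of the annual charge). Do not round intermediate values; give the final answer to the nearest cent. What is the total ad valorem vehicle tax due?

$777.33

1 January – 31 January 2001: 1 month at 2.15% → $44,000 × 2.15% × 1/12 = $78.8333
1 February – 31 July 2001: 6 months at 2.3% → $44,000 × 2.3% × 6/12 = $506.0000
1 August – 31 December 2001: 5 months at 1.05% → $44,000 × 1.05% × 5/12 = $192.5000
Total = $777.3333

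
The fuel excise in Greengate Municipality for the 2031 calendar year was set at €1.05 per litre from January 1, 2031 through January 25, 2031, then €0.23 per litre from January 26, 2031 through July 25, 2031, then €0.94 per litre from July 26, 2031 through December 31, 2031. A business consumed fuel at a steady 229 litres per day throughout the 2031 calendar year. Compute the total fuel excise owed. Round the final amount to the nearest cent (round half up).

January 1 – January 25, 2031: 25 days × 229 litres/day = 5,725 litres at €1.05/litre → €6,011.25
January 26 – July 25, 2031: 181 days × 229 litres/day = 41,449 litres at €0.23/litre → €9,533.27
July 26 – December 31, 2031: 159 days × 229 litres/day = 36,411 litres at €0.94/litre → €34,226.34

€49,770.86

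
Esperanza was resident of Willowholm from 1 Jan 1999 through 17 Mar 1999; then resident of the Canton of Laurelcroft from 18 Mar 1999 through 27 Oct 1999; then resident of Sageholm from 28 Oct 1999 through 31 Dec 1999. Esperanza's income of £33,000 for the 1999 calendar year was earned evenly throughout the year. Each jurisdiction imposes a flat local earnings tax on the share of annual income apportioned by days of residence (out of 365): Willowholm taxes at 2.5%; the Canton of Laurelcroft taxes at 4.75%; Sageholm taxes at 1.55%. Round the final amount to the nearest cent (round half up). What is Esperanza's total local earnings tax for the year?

Willowholm, 1 Jan – 17 Mar 1999: 76 days → £33,000 × 2.5% × 76/365 = £171.7808
The Canton of Laurelcroft, 18 Mar – 27 Oct 1999: 224 days → £33,000 × 4.75% × 224/365 = £961.9726
Sageholm, 28 Oct – 31 Dec 1999: 65 days → £33,000 × 1.55% × 65/365 = £91.0890
Total = £1,224.8425

£1,224.84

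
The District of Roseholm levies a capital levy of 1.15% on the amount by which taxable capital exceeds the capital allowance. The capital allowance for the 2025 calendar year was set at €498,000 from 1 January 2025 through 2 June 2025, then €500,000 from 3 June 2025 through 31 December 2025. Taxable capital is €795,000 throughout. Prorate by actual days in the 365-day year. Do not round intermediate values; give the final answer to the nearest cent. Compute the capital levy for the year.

€3,402.14

1 January – 2 June 2025: 153 days, exemption €498,000 → (€795,000 − €498,000) × 1.15% × 153/365 = €1,431.7027
3 June – 31 December 2025: 212 days, exemption €500,000 → (€795,000 − €500,000) × 1.15% × 212/365 = €1,970.4384
Total = €3,402.1411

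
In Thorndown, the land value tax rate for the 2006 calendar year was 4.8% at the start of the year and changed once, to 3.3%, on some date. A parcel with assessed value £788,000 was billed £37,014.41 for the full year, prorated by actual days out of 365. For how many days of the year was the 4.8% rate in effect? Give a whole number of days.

Let d = days at the first rate; then 365 − d days at the second rate.
£788,000 × [4.8%·d + 3.3%·(365−d)] / 365 = £37,014.41
Solving gives d = 340, so the new rate took effect on 7 December 2006.

340 days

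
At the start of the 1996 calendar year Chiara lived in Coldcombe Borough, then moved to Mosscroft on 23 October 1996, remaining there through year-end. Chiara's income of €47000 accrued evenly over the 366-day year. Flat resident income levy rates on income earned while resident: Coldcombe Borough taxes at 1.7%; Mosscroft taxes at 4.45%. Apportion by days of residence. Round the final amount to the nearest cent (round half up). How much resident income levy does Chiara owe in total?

€1046.20

Coldcombe Borough, 1 January – 22 October 1996: 296 days → €47000 × 1.7% × 296/366 = €646.1858
Mosscroft, 23 October – 31 December 1996: 70 days → €47000 × 4.45% × 70/366 = €400.0137
Total = €1046.1995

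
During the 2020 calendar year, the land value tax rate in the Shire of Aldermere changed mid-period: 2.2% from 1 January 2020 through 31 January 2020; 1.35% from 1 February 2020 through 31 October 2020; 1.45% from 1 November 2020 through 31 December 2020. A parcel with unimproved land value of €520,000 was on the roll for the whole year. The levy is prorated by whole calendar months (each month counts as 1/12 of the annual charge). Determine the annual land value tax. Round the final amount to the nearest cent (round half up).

€7,475.00

1 January – 31 January 2020: 1 month at 2.2% → €520,000 × 2.2% × 1/12 = €953.3333
1 February – 31 October 2020: 9 months at 1.35% → €520,000 × 1.35% × 9/12 = €5,265.0000
1 November – 31 December 2020: 2 months at 1.45% → €520,000 × 1.45% × 2/12 = €1,256.6667
Total = €7,475.0000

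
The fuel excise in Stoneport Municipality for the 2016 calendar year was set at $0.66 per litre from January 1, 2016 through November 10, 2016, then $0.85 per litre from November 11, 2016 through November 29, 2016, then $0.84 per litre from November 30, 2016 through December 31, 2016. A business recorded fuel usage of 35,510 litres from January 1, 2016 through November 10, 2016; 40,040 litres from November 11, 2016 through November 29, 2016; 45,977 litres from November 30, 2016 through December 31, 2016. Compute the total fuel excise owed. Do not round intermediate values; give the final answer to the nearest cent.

$96,091.28

January 1 – November 10, 2016: 35,510 litres at $0.66/litre → $23,436.60
November 11 – November 29, 2016: 40,040 litres at $0.85/litre → $34,034.00
November 30 – December 31, 2016: 45,977 litres at $0.84/litre → $38,620.68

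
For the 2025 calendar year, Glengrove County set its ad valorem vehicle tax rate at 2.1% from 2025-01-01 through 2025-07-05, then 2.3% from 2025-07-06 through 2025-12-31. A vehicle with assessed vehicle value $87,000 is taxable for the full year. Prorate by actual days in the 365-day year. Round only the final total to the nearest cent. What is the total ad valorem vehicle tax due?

2025-01-01 to 2025-07-05: 186 days at 2.1% → $87,000 × 2.1% × 186/365 = $931.0192
2025-07-06 to 2025-12-31: 179 days at 2.3% → $87,000 × 2.3% × 179/365 = $981.3123
Total = $1,912.3315

$1,912.33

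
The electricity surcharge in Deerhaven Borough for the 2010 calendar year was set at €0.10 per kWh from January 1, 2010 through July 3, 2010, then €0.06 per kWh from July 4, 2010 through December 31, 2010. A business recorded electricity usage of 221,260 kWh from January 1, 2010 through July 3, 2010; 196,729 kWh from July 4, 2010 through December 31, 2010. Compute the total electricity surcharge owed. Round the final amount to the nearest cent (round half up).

January 1 – July 3, 2010: 221,260 kWh at €0.10/kWh → €22126.00
July 4 – December 31, 2010: 196,729 kWh at €0.06/kWh → €11803.74

€33929.74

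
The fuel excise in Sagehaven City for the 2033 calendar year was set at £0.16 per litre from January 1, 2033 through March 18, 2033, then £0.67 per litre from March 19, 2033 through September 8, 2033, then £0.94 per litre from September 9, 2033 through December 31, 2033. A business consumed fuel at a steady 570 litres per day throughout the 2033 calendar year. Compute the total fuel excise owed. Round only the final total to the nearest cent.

January 1 – March 18, 2033: 77 days × 570 litres/day = 43,890 litres at £0.16/litre → £7,022.40
March 19 – September 8, 2033: 174 days × 570 litres/day = 99,180 litres at £0.67/litre → £66,450.60
September 9 – December 31, 2033: 114 days × 570 litres/day = 64,980 litres at £0.94/litre → £61,081.20

£134,554.20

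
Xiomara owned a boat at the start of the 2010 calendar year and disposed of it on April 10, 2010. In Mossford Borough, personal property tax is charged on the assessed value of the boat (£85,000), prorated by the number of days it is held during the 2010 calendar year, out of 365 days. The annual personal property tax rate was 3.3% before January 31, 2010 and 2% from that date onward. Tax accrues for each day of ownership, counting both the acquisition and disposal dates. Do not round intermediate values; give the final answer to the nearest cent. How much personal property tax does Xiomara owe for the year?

£556.58

January 1 – January 30, 2010: 30 days at 3.3% → £85,000 × 3.3% × 30/365 = £230.5479
January 31 – April 10, 2010: 70 days at 2% → £85,000 × 2% × 70/365 = £326.0274
Total = £556.5753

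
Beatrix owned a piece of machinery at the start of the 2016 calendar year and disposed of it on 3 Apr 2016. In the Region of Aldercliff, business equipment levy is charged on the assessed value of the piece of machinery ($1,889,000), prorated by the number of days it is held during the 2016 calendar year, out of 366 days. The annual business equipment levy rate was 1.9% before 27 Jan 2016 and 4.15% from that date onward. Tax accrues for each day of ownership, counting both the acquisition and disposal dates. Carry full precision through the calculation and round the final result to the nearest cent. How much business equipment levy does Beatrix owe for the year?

$17,114.55

1 Jan – 26 Jan 2016: 26 days at 1.9% → $1,889,000 × 1.9% × 26/366 = $2,549.6339
27 Jan – 3 Apr 2016: 68 days at 4.15% → $1,889,000 × 4.15% × 68/366 = $14,564.9126
Total = $17,114.5464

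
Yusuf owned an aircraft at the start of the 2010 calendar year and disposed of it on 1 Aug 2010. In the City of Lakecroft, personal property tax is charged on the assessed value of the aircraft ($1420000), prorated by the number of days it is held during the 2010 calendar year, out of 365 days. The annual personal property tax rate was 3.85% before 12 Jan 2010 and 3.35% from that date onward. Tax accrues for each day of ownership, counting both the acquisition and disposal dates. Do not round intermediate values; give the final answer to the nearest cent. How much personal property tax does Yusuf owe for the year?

1 Jan – 11 Jan 2010: 11 days at 3.85% → $1420000 × 3.85% × 11/365 = $1647.5890
12 Jan – 1 Aug 2010: 202 days at 3.35% → $1420000 × 3.35% × 202/365 = $26326.4110
Total = $27974.0000

$27974.00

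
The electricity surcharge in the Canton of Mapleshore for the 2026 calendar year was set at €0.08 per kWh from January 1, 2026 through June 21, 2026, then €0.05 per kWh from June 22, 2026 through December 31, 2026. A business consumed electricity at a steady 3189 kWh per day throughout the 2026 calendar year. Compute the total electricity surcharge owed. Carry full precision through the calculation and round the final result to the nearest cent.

€74,654.49

January 1 – June 21, 2026: 172 days × 3189 kWh/day = 548,508 kWh at €0.08/kWh → €43,880.64
June 22 – December 31, 2026: 193 days × 3189 kWh/day = 615,477 kWh at €0.05/kWh → €30,773.85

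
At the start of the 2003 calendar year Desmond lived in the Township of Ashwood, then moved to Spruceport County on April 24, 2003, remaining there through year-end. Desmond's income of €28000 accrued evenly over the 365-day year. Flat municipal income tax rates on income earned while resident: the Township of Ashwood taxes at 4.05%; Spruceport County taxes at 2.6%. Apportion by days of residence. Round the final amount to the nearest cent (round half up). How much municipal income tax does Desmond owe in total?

The Township of Ashwood, January 1 – April 23, 2003: 113 days → €28000 × 4.05% × 113/365 = €351.0740
Spruceport County, April 24 – December 31, 2003: 252 days → €28000 × 2.6% × 252/365 = €502.6192
Total = €853.6932

€853.69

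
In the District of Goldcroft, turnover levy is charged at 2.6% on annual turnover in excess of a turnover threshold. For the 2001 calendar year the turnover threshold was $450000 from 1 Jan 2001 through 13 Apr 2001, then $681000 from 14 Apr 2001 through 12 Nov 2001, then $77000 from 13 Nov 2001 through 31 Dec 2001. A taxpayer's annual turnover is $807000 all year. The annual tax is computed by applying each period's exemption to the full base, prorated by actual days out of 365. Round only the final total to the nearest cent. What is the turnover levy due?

1 Jan – 13 Apr 2001: 103 days, exemption $450000 → ($807000 − $450000) × 2.6% × 103/365 = $2619.3041
14 Apr – 12 Nov 2001: 213 days, exemption $681000 → ($807000 − $681000) × 2.6% × 213/365 = $1911.7479
13 Nov – 31 Dec 2001: 49 days, exemption $77000 → ($807000 − $77000) × 2.6% × 49/365 = $2548.0000
Total = $7079.0521

$7079.05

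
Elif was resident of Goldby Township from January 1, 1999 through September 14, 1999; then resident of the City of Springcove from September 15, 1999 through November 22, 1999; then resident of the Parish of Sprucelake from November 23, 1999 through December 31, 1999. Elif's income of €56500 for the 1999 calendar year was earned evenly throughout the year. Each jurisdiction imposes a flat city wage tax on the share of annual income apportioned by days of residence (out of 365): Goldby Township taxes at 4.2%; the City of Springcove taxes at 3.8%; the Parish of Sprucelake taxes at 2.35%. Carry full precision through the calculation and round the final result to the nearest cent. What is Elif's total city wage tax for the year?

€2218.59

Goldby Township, January 1 – September 14, 1999: 257 days → €56500 × 4.2% × 257/365 = €1670.8521
The City of Springcove, September 15 – November 22, 1999: 69 days → €56500 × 3.8% × 69/365 = €405.8712
The Parish of Sprucelake, November 23 – December 31, 1999: 39 days → €56500 × 2.35% × 39/365 = €141.8692
Total = €2218.5925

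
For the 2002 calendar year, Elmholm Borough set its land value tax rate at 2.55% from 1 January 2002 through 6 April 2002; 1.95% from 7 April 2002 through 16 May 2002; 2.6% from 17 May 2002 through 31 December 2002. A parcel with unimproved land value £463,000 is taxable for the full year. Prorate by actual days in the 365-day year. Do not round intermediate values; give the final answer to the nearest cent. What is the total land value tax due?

1 January – 6 April 2002: 96 days at 2.55% → £463,000 × 2.55% × 96/365 = £3,105.2712
7 April – 16 May 2002: 40 days at 1.95% → £463,000 × 1.95% × 40/365 = £989.4247
17 May – 31 December 2002: 229 days at 2.6% → £463,000 × 2.6% × 229/365 = £7,552.6082
Total = £11,647.3041

£11,647.30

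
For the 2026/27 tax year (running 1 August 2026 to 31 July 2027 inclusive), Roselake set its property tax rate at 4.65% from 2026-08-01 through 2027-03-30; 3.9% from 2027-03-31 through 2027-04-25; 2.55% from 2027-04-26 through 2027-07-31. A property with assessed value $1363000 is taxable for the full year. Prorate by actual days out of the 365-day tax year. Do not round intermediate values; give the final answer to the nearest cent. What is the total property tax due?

$55044.66

2026-08-01 to 2027-03-30: 242 days at 4.65% → $1363000 × 4.65% × 242/365 = $42021.4767
2027-03-31 to 2027-04-25: 26 days at 3.9% → $1363000 × 3.9% × 26/365 = $3786.5260
2027-04-26 to 2027-07-31: 97 days at 2.55% → $1363000 × 2.55% × 97/365 = $9236.6589
Total = $55044.6616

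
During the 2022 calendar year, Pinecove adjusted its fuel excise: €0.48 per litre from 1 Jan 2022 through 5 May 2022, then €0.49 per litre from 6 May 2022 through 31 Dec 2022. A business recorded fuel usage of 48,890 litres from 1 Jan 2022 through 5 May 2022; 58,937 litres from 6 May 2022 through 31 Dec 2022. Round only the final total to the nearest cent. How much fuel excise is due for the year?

1 Jan – 5 May 2022: 48,890 litres at €0.48/litre → €23467.20
6 May – 31 Dec 2022: 58,937 litres at €0.49/litre → €28879.13

€52346.33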